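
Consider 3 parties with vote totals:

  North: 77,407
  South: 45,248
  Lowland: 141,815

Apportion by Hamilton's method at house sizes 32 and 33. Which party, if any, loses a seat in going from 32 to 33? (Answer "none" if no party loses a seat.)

South

At 32 seats: North 9, South 6, Lowland 17.
At 33 seats: North 10, South 5, Lowland 18.
South drops from 6 to 5.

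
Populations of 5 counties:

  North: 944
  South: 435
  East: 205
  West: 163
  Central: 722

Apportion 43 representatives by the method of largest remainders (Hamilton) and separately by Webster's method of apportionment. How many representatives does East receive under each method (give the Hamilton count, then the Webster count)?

3 and 4

Hamilton: North 16, South 8, East 3, West 3, Central 13.
Webster: North 16, South 8, East 4, West 3, Central 12.
East gets 3 under Hamilton and 4 under Webster.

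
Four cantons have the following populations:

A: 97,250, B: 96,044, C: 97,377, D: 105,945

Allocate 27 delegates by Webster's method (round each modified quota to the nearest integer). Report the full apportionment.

Standard divisor 396616/27 ≈ 14689.481; standard quotas: A 6.620, B 6.538, C 6.629, D 7.212.
Rounding to the nearest integer gives 7, 7, 7, 7 = 28 seats, so the divisor must be adjusted.
With modified divisor 14900: modified quotas A 6.527, B 6.446, C 6.535, D 7.110.
Rounding to the nearest integer: A 7, B 6, C 7, D 7 (total 27).

A 7, B 6, C 7, D 7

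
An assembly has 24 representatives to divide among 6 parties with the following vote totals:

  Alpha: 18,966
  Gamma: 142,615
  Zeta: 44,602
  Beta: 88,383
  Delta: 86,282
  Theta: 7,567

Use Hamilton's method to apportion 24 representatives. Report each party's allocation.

Total 388415; standard divisor 388415/24 ≈ 16183.958.
Standard quotas: Alpha 1.1719, Gamma 8.8121, Zeta 2.7559, Beta 5.4611, Delta 5.3313, Theta 0.4676.
Lower quotas: Alpha 1, Gamma 8, Zeta 2, Beta 5, Delta 5, Theta 0 (sum 21, leaving 3 seats).
Remainders in descending order: Gamma 0.8121, Zeta 0.7559, Theta 0.4676, Beta 0.4611, Delta 0.3313, Alpha 0.1719.
The surplus seats go to Gamma, Zeta, Theta.

Alpha 1, Gamma 9, Zeta 3, Beta 5, Delta 5, Theta 1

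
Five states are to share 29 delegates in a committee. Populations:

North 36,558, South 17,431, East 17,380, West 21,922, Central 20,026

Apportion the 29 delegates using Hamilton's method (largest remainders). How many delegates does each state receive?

North 9; South 5; East 4; West 6; Central 5

The standard divisor is 113317/29 ≈ 3907.483.
Standard quotas: North 9.3559, South 4.4609, East 4.4479, West 5.6103, Central 5.1250.
Lower quotas: North 9, South 4, East 4, West 5, Central 5 (sum 27, leaving 2 seats).
Remainders in descending order: West 0.6103, South 0.4609, East 0.4479, North 0.3559, Central 0.1250.
Largest remainders: West, South receive the extra seats.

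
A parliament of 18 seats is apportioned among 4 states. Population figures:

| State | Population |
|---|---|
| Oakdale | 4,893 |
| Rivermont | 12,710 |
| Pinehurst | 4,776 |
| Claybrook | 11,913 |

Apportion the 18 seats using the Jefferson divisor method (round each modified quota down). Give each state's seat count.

Standard divisor 34292/18 ≈ 1905.111; standard quotas: Oakdale 2.568, Rivermont 6.672, Pinehurst 2.507, Claybrook 6.253.
Rounding down gives 2, 6, 2, 6 = 16 seats, so the divisor must be adjusted.
With modified divisor 1670: modified quotas Oakdale 2.930, Rivermont 7.611, Pinehurst 2.860, Claybrook 7.134.
Rounding down: Oakdale 2, Rivermont 7, Pinehurst 2, Claybrook 7 (total 18).

Oakdale 2; Rivermont 7; Pinehurst 2; Claybrook 7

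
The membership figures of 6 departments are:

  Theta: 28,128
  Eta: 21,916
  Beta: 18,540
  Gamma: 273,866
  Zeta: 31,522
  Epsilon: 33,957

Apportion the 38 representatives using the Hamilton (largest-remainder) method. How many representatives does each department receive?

Total 407929; standard divisor 407929/38 ≈ 10734.974.
Standard quotas: Theta 2.6202, Eta 2.0416, Beta 1.7271, Gamma 25.5116, Zeta 2.9364, Epsilon 3.1632.
Lower quotas: Theta 2, Eta 2, Beta 1, Gamma 25, Zeta 2, Epsilon 3 (sum 35, leaving 3 seats).
Remainders in descending order: Zeta 0.9364, Beta 0.7271, Theta 0.6202, Gamma 0.5116, Epsilon 0.1632, Eta 0.0416.
The surplus seats go to Zeta, Beta, Theta.

Theta 3, Eta 2, Beta 2, Gamma 25, Zeta 3, Epsilon 3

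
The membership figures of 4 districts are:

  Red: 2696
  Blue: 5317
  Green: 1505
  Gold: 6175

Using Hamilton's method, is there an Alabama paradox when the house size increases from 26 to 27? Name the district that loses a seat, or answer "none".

At 26 seats: Red 4, Blue 9, Green 3, Gold 10.
At 27 seats: Red 5, Blue 9, Green 2, Gold 11.
Green drops from 3 to 2.

Green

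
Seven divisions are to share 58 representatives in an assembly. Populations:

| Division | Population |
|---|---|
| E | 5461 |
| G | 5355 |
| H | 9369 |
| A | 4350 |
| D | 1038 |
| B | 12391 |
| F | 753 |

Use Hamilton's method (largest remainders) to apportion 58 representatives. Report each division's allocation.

Standard divisor: 38717 ÷ 58 ≈ 667.534.
Standard quotas: E 8.1809, G 8.0221, H 14.0352, A 6.5165, D 1.5550, B 18.5623, F 1.1280.
Lower quotas: E 8, G 8, H 14, A 6, D 1, B 18, F 1 (sum 56, leaving 2 seats).
Remainders in descending order: B 0.5623, D 0.5550, A 0.5165, E 0.1809, F 0.1280, H 0.0352, G 0.0221.
The surplus seats go to B, D.

E 8; G 8; H 14; A 6; D 2; B 19; F 1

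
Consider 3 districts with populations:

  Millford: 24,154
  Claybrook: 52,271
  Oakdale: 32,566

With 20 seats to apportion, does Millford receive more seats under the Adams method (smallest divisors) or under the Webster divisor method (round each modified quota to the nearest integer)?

Adams: Millford 5, Claybrook 9, Oakdale 6.
Webster: Millford 4, Claybrook 10, Oakdale 6.
Millford gets 5 under Adams and 4 under Webster.

Adams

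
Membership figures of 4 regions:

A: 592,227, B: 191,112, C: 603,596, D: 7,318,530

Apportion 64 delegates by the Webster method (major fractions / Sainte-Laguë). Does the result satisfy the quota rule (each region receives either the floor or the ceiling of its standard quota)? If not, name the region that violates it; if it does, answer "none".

Standard quotas: A 4.354, B 1.405, C 4.437, D 53.804.
Webster allocation: A 4, B 1, C 4, D 55.
D has quota 53.804 (lower 53, upper 54) but receives 55 — outside the quota interval.

D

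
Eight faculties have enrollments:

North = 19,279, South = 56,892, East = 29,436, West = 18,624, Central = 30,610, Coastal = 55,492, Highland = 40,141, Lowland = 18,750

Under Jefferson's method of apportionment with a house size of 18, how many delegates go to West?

Standard divisor 269224/18 ≈ 14956.889; standard quotas: North 1.289, South 3.804, East 1.968, West 1.245, Central 2.047, Coastal 3.710, Highland 2.684, Lowland 1.254.
Rounding down gives 1, 3, 1, 1, 2, 3, 2, 1 = 14 seats, so the divisor must be adjusted.
With modified divisor 12400: modified quotas North 1.555, South 4.588, East 2.374, West 1.502, Central 2.469, Coastal 4.475, Highland 3.237, Lowland 1.512.
Rounding down: North 1, South 4, East 2, West 1, Central 2, Coastal 4, Highland 3, Lowland 1 (total 18).
West receives 1.

1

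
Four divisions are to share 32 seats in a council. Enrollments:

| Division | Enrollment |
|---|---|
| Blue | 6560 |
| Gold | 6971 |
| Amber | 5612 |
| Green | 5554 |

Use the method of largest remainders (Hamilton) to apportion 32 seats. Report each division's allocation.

The standard divisor is 24697/32 ≈ 771.781.
Standard quotas: Blue 8.4998, Gold 9.0324, Amber 7.2715, Green 7.1963.
Lower quotas: Blue 8, Gold 9, Amber 7, Green 7 (sum 31, leaving 1 seat).
Remainders in descending order: Blue 0.4998, Amber 0.2715, Green 0.1963, Gold 0.0324.
The surplus seat goes to Blue.

Blue 9; Gold 9; Amber 7; Green 7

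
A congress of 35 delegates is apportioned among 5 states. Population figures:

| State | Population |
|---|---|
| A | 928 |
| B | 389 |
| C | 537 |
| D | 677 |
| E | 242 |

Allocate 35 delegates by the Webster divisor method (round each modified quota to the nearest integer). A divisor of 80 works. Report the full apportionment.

With modified divisor 80: modified quotas A 11.600, B 4.862, C 6.713, D 8.463, E 3.025.
Rounding to the nearest integer: A 12, B 5, C 7, D 8, E 3 (total 35).

A=12; B=5; C=7; D=8; E=3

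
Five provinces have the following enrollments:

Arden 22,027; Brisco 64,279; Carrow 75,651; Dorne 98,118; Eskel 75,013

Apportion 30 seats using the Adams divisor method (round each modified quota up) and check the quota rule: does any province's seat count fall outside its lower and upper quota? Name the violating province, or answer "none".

none

Standard quotas: Arden 1.972, Brisco 5.755, Carrow 6.773, Dorne 8.784, Eskel 6.716.
Adams allocation: Arden 2, Brisco 6, Carrow 7, Dorne 8, Eskel 7.
Every allocation lies between the lower and upper quota.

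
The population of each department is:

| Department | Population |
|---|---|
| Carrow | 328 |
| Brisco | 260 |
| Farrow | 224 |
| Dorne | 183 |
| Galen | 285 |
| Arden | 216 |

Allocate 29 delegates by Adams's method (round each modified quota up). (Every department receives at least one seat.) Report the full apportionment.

Standard divisor 1496/29 ≈ 51.586; standard quotas: Carrow 6.358, Brisco 5.040, Farrow 4.342, Dorne 3.547, Galen 5.525, Arden 4.187.
Rounding up gives 7, 6, 5, 4, 6, 5 = 33 seats, so the divisor must be adjusted.
With modified divisor 56.5: modified quotas Carrow 5.805, Brisco 4.602, Farrow 3.965, Dorne 3.239, Galen 5.044, Arden 3.823.
Rounding up: Carrow 6, Brisco 5, Farrow 4, Dorne 4, Galen 6, Arden 4 (total 29).

Carrow 6, Brisco 5, Farrow 4, Dorne 4, Galen 6, Arden 4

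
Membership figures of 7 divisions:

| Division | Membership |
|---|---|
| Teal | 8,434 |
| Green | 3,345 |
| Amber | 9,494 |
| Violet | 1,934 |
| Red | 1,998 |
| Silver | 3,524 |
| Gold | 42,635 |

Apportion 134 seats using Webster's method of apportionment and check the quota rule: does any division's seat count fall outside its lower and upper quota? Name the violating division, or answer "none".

Standard quotas: Teal 15.837, Green 6.281, Amber 17.827, Violet 3.631, Red 3.752, Silver 6.617, Gold 80.056.
Webster allocation: Teal 16, Green 6, Amber 18, Violet 4, Red 4, Silver 7, Gold 79.
Gold has quota 80.056 (lower 80, upper 81) but receives 79 — outside the quota interval.

Gold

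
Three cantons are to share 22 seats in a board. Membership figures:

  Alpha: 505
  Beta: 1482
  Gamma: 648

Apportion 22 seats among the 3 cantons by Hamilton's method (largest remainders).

The standard divisor is 2635/22 ≈ 119.773.
Standard quotas: Alpha 4.216, Beta 12.373, Gamma 5.410.
Lower quotas: Alpha 4, Beta 12, Gamma 5 (sum 21, leaving 1 seat).
Remainders in descending order: Gamma 0.410, Beta 0.373, Alpha 0.216.
Largest remainder: Gamma receives the extra seat.

Alpha=4, Beta=12, Gamma=6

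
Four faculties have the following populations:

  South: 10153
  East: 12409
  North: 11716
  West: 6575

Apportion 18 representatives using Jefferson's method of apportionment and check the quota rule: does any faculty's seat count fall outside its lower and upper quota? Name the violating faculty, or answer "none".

Standard quotas: South 4.473, East 5.467, North 5.162, West 2.897.
Jefferson allocation: South 4, East 6, North 5, West 3.
Every allocation lies between the lower and upper quota.

none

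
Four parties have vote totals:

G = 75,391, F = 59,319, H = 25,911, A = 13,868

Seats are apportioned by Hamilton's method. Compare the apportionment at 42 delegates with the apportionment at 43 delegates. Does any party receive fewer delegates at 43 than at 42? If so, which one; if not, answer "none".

A

At 42 seats: G 18, F 14, H 6, A 4.
At 43 seats: G 19, F 15, H 6, A 3.
A drops from 4 to 3.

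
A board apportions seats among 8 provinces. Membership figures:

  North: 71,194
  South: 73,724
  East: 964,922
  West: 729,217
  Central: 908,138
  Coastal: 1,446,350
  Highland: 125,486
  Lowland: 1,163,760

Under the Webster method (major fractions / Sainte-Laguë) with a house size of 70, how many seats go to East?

Standard divisor 5482791/70 ≈ 78325.586; standard quotas: North 0.909, South 0.941, East 12.319, West 9.310, Central 11.594, Coastal 18.466, Highland 1.602, Lowland 14.858.
Rounding to the nearest integer gives North 1, South 1, East 12, West 9, Central 12, Coastal 18, Highland 2, Lowland 15 — total 70, matching the house size, so no adjustment is needed.
East receives 12.

12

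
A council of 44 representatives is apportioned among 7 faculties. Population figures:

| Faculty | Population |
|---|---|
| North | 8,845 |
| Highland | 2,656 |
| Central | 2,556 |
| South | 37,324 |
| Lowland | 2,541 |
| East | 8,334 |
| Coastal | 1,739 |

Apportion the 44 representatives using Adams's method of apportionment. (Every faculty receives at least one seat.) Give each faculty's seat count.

North=6; Highland=2; Central=2; South=24; Lowland=2; East=6; Coastal=2

Standard divisor 63995/44 ≈ 1454.432; standard quotas: North 6.081, Highland 1.826, Central 1.757, South 25.662, Lowland 1.747, East 5.730, Coastal 1.196.
Rounding up gives 7, 2, 2, 26, 2, 6, 2 = 47 seats, so the divisor must be adjusted.
With modified divisor 1600: modified quotas North 5.528, Highland 1.660, Central 1.597, South 23.328, Lowland 1.588, East 5.209, Coastal 1.087.
Rounding up: North 6, Highland 2, Central 2, South 24, Lowland 2, East 6, Coastal 2 (total 44).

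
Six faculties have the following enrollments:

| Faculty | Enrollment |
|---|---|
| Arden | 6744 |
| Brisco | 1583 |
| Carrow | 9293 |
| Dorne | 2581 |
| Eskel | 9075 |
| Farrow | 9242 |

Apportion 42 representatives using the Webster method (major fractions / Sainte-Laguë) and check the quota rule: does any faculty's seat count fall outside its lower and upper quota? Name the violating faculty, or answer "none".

Standard quotas: Arden 7.354, Brisco 1.726, Carrow 10.133, Dorne 2.814, Eskel 9.895, Farrow 10.077.
Webster allocation: Arden 7, Brisco 2, Carrow 10, Dorne 3, Eskel 10, Farrow 10.
Every allocation lies between the lower and upper quota.

none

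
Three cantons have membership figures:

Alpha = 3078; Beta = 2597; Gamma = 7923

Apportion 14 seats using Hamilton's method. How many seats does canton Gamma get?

Total 13598; standard divisor 13598/14 ≈ 971.286.
Standard quotas: Alpha 3.1690, Beta 2.6738, Gamma 8.1572.
Lower quotas: Alpha 3, Beta 2, Gamma 8 (sum 13, leaving 1 seat).
Remainders in descending order: Beta 0.6738, Alpha 0.1690, Gamma 0.1572.
The surplus seat goes to Beta.
Gamma receives 8.

8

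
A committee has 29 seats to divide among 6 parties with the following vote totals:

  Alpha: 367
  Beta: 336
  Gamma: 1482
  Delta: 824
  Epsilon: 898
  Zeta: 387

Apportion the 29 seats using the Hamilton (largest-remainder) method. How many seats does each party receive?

Alpha 2, Beta 2, Gamma 10, Delta 6, Epsilon 6, Zeta 3

Standard divisor: 4294 ÷ 29 ≈ 148.069.
Standard quotas: Alpha 2.479, Beta 2.269, Gamma 10.009, Delta 5.565, Epsilon 6.065, Zeta 2.614.
Lower quotas: Alpha 2, Beta 2, Gamma 10, Delta 5, Epsilon 6, Zeta 2 (sum 27, leaving 2 seats).
Remainders in descending order: Zeta 0.614, Delta 0.565, Alpha 0.479, Beta 0.269, Epsilon 0.065, Gamma 0.009.
The surplus seats go to Zeta, Delta.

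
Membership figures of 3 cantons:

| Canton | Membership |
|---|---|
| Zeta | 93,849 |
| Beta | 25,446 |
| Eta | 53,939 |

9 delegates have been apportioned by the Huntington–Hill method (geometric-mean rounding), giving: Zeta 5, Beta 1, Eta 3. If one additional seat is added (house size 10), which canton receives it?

Beta

Priority for the next seat is population ÷ (√(s·(s+1))).
Priorities: Zeta 17134.405, Beta 17993.039, Eta 15570.848.
Highest priority: Beta.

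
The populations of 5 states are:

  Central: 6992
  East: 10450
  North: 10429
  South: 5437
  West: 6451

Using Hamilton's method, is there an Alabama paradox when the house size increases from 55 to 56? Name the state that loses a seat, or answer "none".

South

At 55 seats: Central 10, East 14, North 14, South 8, West 9.
At 56 seats: Central 10, East 15, North 15, South 7, West 9.
South drops from 8 to 7.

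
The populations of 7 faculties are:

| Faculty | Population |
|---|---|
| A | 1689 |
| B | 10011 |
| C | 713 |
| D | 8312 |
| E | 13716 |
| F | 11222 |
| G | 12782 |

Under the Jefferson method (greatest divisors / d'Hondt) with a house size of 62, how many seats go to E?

15

Standard divisor 58445/62 ≈ 942.661; standard quotas: A 1.792, B 10.620, C 0.756, D 8.818, E 14.550, F 11.905, G 13.559.
Rounding down gives 1, 10, 0, 8, 14, 11, 13 = 57 seats, so the divisor must be adjusted.
With modified divisor 900: modified quotas A 1.877, B 11.123, C 0.792, D 9.236, E 15.240, F 12.469, G 14.202.
Rounding down: A 1, B 11, C 0, D 9, E 15, F 12, G 14 (total 62).
E receives 15.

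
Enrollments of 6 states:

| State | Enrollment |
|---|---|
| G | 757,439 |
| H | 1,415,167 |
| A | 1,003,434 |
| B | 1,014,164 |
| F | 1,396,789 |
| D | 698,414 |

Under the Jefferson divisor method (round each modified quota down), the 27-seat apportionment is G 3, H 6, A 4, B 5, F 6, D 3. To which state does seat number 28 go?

H

Priority for the next seat is population ÷ (current seats + 1).
Priorities: G 189359.750, H 202166.714, A 200686.800, B 169027.333, F 199541.286, D 174603.500.
Highest priority: H.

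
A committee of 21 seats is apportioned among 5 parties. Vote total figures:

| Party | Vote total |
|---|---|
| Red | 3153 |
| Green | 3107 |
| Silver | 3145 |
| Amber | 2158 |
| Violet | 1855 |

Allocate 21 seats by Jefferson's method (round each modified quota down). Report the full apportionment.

Standard divisor 13418/21 ≈ 638.952; standard quotas: Red 4.935, Green 4.863, Silver 4.922, Amber 3.377, Violet 2.903.
Rounding down gives 4, 4, 4, 3, 2 = 17 seats, so the divisor must be adjusted.
With modified divisor 600: modified quotas Red 5.255, Green 5.178, Silver 5.242, Amber 3.597, Violet 3.092.
Rounding down: Red 5, Green 5, Silver 5, Amber 3, Violet 3 (total 21).

Red 5, Green 5, Silver 5, Amber 3, Violet 3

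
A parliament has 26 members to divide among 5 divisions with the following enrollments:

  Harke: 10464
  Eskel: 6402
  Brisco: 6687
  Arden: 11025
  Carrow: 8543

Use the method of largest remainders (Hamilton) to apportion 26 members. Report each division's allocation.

Standard divisor: 43121 ÷ 26 ≈ 1658.5.
Standard quotas: Harke 6.3093, Eskel 3.8601, Brisco 4.0320, Arden 6.6476, Carrow 5.1510.
Lower quotas: Harke 6, Eskel 3, Brisco 4, Arden 6, Carrow 5 (sum 24, leaving 2 seats).
Remainders in descending order: Eskel 0.8601, Arden 0.6476, Harke 0.3093, Carrow 0.1510, Brisco 0.0320.
The surplus seats go to Eskel, Arden.

Harke: 6, Eskel: 4, Brisco: 4, Arden: 7, Carrow: 5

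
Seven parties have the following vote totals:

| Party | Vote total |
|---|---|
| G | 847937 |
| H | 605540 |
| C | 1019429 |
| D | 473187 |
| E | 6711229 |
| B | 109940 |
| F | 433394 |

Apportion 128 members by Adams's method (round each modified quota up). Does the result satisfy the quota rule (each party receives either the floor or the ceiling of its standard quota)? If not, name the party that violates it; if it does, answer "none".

Standard quotas: G 10.640, H 7.598, C 12.792, D 5.938, E 84.214, B 1.380, F 5.438.
Adams allocation: G 11, H 8, C 13, D 6, E 82, B 2, F 6.
E has quota 84.214 (lower 84, upper 85) but receives 82 — outside the quota interval.

E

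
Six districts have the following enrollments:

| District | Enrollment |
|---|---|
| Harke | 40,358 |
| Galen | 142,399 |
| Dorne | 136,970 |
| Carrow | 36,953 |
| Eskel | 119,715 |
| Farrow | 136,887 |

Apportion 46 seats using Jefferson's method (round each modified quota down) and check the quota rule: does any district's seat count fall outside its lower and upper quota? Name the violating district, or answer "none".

Standard quotas: Harke 3.027, Galen 10.681, Dorne 10.274, Carrow 2.772, Eskel 8.979, Farrow 10.267.
Jefferson allocation: Harke 3, Galen 11, Dorne 11, Carrow 2, Eskel 9, Farrow 10.
Every allocation lies between the lower and upper quota.

none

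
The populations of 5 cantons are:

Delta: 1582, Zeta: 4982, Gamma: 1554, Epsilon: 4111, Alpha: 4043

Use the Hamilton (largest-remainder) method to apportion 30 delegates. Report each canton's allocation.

Delta 3, Zeta 9, Gamma 3, Epsilon 8, Alpha 7

Total 16272; standard divisor 16272/30 ≈ 542.4.
Standard quotas: Delta 2.917, Zeta 9.185, Gamma 2.865, Epsilon 7.579, Alpha 7.454.
Lower quotas: Delta 2, Zeta 9, Gamma 2, Epsilon 7, Alpha 7 (sum 27, leaving 3 seats).
Remainders in descending order: Delta 0.917, Gamma 0.865, Epsilon 0.579, Alpha 0.454, Zeta 0.185.
The surplus seats go to Delta, Gamma, Epsilon.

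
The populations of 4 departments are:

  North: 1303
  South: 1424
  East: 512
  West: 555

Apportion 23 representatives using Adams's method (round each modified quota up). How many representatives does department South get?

Standard divisor 3794/23 ≈ 164.957; standard quotas: North 7.899, South 8.633, East 3.104, West 3.365.
Rounding up gives 8, 9, 4, 4 = 25 seats, so the divisor must be adjusted.
With modified divisor 180: modified quotas North 7.239, South 7.911, East 2.844, West 3.083.
Rounding up: North 8, South 8, East 3, West 4 (total 23).
South receives 8.

8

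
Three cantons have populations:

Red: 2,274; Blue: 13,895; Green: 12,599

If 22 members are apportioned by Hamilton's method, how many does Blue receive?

10

Total 28768; standard divisor 28768/22 ≈ 1307.636.
Standard quotas: Red 1.7390, Blue 10.6260, Green 9.6349.
Lower quotas: Red 1, Blue 10, Green 9 (sum 20, leaving 2 seats).
Remainders in descending order: Red 0.7390, Green 0.6349, Blue 0.6260.
Largest remainders: Red, Green receive the extra seats.
Blue receives 10.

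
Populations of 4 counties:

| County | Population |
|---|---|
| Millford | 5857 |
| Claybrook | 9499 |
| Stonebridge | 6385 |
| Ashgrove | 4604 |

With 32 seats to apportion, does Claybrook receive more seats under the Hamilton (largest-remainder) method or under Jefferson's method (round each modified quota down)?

Hamilton: Millford 7, Claybrook 11, Stonebridge 8, Ashgrove 6.
Jefferson: Millford 7, Claybrook 12, Stonebridge 8, Ashgrove 5.
Claybrook gets 11 under Hamilton and 12 under Jefferson.

Jefferson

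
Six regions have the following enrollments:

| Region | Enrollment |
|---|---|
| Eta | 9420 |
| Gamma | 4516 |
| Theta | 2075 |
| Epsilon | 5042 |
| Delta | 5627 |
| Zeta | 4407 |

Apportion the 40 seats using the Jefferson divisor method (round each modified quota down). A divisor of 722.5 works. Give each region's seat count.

Eta 13; Gamma 6; Theta 2; Epsilon 6; Delta 7; Zeta 6

With modified divisor 722.5: modified quotas Eta 13.038, Gamma 6.251, Theta 2.872, Epsilon 6.979, Delta 7.788, Zeta 6.100.
Rounding down: Eta 13, Gamma 6, Theta 2, Epsilon 6, Delta 7, Zeta 6 (total 40).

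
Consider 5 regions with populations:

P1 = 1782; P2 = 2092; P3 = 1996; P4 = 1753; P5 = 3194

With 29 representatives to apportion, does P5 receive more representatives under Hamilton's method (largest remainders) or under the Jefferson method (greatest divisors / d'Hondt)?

Hamilton: P1 5, P2 6, P3 5, P4 5, P5 8.
Jefferson: P1 5, P2 5, P3 5, P4 5, P5 9.
P5 gets 8 under Hamilton and 9 under Jefferson.

Jefferson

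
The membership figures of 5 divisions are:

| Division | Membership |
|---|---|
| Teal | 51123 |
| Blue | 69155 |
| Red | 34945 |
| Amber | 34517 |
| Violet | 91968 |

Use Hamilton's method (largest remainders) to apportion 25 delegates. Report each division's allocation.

Total 281708; standard divisor 281708/25 ≈ 11268.32.
Standard quotas: Teal 4.5369, Blue 6.1371, Red 3.1012, Amber 3.0632, Violet 8.1616.
Lower quotas: Teal 4, Blue 6, Red 3, Amber 3, Violet 8 (sum 24, leaving 1 seat).
Remainders in descending order: Teal 0.5369, Violet 0.1616, Blue 0.1371, Red 0.1012, Amber 0.0632.
The surplus seat goes to Teal.

Teal 5, Blue 6, Red 3, Amber 3, Violet 8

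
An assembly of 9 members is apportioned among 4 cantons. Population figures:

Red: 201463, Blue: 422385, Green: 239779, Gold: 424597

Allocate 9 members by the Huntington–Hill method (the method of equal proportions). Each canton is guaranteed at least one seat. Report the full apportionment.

Red 1; Blue 3; Green 2; Gold 3

With divisor 156003: modified quotas Red 1.291, Blue 2.708, Green 1.537, Gold 2.722.
Geometric-mean thresholds: Red √(1·2)=1.414, Blue √(2·3)=2.449, Green √(1·2)=1.414, Gold √(2·3)=2.449.
Each quota rounded against its threshold gives Red 1, Blue 3, Green 2, Gold 3 (total 9).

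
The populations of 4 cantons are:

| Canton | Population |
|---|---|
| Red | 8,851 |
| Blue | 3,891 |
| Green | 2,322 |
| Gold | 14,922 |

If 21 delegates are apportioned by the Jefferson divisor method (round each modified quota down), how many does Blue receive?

3

Standard divisor 29986/21 ≈ 1427.905; standard quotas: Red 6.199, Blue 2.725, Green 1.626, Gold 10.450.
Rounding down gives 6, 2, 1, 10 = 19 seats, so the divisor must be adjusted.
With modified divisor 1280: modified quotas Red 6.915, Blue 3.040, Green 1.814, Gold 11.658.
Rounding down: Red 6, Blue 3, Green 1, Gold 11 (total 21).
Blue receives 3.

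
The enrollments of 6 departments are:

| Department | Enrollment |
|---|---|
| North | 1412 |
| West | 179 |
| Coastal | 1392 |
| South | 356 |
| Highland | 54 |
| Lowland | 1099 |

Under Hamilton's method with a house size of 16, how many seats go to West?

Standard divisor: 4492 ÷ 16 ≈ 280.75.
Standard quotas: North 5.029, West 0.638, Coastal 4.958, South 1.268, Highland 0.192, Lowland 3.915.
Lower quotas: North 5, West 0, Coastal 4, South 1, Highland 0, Lowland 3 (sum 13, leaving 3 seats).
Remainders in descending order: Coastal 0.958, Lowland 0.915, West 0.638, South 0.268, Highland 0.192, North 0.029.
Largest remainders: Coastal, Lowland, West receive the extra seats.
West receives 1.

1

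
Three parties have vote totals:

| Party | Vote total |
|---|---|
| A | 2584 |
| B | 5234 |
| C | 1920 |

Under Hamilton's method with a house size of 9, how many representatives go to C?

2

Total 9738; standard divisor 9738/9 = 1082.
Standard quotas: A 2.3882, B 4.8373, C 1.7745.
Lower quotas: A 2, B 4, C 1 (sum 7, leaving 2 seats).
Remainders in descending order: B 0.8373, C 0.7745, A 0.3882.
Largest remainders: B, C receive the extra seats.
C receives 2.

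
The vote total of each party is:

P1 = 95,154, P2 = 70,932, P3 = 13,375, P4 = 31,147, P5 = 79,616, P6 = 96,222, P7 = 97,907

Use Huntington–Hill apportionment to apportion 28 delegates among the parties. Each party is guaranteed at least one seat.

P1=5, P2=4, P3=1, P4=2, P5=5, P6=5, P7=6

With divisor 17685: modified quotas P1 5.380, P2 4.011, P3 0.756, P4 1.761, P5 4.502, P6 5.441, P7 5.536.
Geometric-mean thresholds: P1 √(5·6)=5.477, P2 √(4·5)=4.472, P3 (min 1), P4 √(1·2)=1.414, P5 √(4·5)=4.472, P6 √(5·6)=5.477, P7 √(5·6)=5.477.
Each quota rounded against its threshold gives P1 5, P2 4, P3 1, P4 2, P5 5, P6 5, P7 6 (total 28).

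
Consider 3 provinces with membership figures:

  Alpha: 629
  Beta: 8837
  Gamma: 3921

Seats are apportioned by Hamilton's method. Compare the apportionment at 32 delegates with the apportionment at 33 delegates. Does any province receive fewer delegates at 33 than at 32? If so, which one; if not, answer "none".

At 32 seats: Alpha 2, Beta 21, Gamma 9.
At 33 seats: Alpha 1, Beta 22, Gamma 10.
Alpha drops from 2 to 1.

Alpha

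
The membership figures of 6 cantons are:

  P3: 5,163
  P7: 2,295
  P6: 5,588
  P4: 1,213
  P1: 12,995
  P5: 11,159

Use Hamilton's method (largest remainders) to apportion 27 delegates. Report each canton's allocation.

The standard divisor is 38413/27 ≈ 1422.704.
Standard quotas: P3 3.6290, P7 1.6131, P6 3.9277, P4 0.8526, P1 9.1340, P5 7.8435.
Lower quotas: P3 3, P7 1, P6 3, P4 0, P1 9, P5 7 (sum 23, leaving 4 seats).
Remainders in descending order: P6 0.9277, P4 0.8526, P5 0.8435, P3 0.6290, P7 0.6131, P1 0.1340.
Largest remainders: P6, P4, P5, P3 receive the extra seats.

P3=4, P7=1, P6=4, P4=1, P1=9, P5=8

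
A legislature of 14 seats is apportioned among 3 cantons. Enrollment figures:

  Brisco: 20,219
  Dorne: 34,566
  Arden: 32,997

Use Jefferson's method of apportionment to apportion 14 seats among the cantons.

Standard divisor 87782/14 ≈ 6270.143; standard quotas: Brisco 3.225, Dorne 5.513, Arden 5.263.
Rounding down gives 3, 5, 5 = 13 seats, so the divisor must be adjusted.
With modified divisor 5600: modified quotas Brisco 3.611, Dorne 6.173, Arden 5.892.
Rounding down: Brisco 3, Dorne 6, Arden 5 (total 14).

Brisco=3, Dorne=6, Arden=5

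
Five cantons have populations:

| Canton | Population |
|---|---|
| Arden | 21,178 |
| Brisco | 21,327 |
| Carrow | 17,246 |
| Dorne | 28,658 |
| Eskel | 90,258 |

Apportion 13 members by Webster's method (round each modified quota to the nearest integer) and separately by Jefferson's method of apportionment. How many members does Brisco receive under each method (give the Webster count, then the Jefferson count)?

Webster: Arden 2, Brisco 2, Carrow 1, Dorne 2, Eskel 6.
Jefferson: Arden 1, Brisco 1, Carrow 1, Dorne 2, Eskel 8.
Brisco gets 2 under Webster and 1 under Jefferson.

2 and 1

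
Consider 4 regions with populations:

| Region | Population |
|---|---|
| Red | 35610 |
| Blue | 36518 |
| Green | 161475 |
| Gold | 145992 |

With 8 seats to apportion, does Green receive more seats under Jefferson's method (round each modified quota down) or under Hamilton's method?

Jefferson

Jefferson: Red 0, Blue 1, Green 4, Gold 3.
Hamilton: Red 1, Blue 1, Green 3, Gold 3.
Green gets 4 under Jefferson and 3 under Hamilton.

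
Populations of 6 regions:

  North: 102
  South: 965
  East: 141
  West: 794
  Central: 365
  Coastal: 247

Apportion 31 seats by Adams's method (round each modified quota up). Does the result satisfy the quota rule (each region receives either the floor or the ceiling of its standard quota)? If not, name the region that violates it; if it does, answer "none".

none

Standard quotas: North 1.210, South 11.444, East 1.672, West 9.416, Central 4.329, Coastal 2.929.
Adams allocation: North 2, South 11, East 2, West 9, Central 4, Coastal 3.
Every allocation lies between the lower and upper quota.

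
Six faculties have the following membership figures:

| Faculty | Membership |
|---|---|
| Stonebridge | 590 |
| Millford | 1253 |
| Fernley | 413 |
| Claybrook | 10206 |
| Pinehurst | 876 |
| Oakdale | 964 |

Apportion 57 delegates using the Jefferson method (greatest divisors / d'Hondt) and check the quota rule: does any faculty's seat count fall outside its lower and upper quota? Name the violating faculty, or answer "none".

Standard quotas: Stonebridge 2.351, Millford 4.994, Fernley 1.646, Claybrook 40.676, Pinehurst 3.491, Oakdale 3.842.
Jefferson allocation: Stonebridge 2, Millford 5, Fernley 1, Claybrook 42, Pinehurst 3, Oakdale 4.
Claybrook has quota 40.676 (lower 40, upper 41) but receives 42 — outside the quota interval.

Claybrook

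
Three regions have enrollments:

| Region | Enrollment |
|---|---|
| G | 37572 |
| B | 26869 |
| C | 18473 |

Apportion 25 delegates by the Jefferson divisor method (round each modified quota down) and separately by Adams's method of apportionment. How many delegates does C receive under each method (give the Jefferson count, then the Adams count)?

5 and 6

Jefferson: G 12, B 8, C 5.
Adams: G 11, B 8, C 6.
C gets 5 under Jefferson and 6 under Adams.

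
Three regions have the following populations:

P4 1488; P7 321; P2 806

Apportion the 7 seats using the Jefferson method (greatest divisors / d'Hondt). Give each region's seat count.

P4: 4, P7: 1, P2: 2

Standard divisor 2615/7 ≈ 373.571; standard quotas: P4 3.983, P7 0.859, P2 2.158.
Rounding down gives 3, 0, 2 = 5 seats, so the divisor must be adjusted.
With modified divisor 300: modified quotas P4 4.960, P7 1.070, P2 2.687.
Rounding down: P4 4, P7 1, P2 2 (total 7).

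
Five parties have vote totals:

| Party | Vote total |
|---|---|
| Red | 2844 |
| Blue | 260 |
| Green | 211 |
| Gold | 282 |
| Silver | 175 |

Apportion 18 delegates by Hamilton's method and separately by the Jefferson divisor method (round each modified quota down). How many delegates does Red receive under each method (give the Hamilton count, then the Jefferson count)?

14 and 15

Hamilton: Red 14, Blue 1, Green 1, Gold 1, Silver 1.
Jefferson: Red 15, Blue 1, Green 1, Gold 1, Silver 0.
Red gets 14 under Hamilton and 15 under Jefferson.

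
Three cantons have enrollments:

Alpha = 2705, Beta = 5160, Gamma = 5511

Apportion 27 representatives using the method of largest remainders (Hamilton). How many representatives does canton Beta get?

Standard divisor: 13376 ÷ 27 ≈ 495.407.
Standard quotas: Alpha 5.4602, Beta 10.4157, Gamma 11.1242.
Lower quotas: Alpha 5, Beta 10, Gamma 11 (sum 26, leaving 1 seat).
Remainders in descending order: Alpha 0.4602, Beta 0.4157, Gamma 0.1242.
Largest remainder: Alpha receives the extra seat.
Beta receives 10.

10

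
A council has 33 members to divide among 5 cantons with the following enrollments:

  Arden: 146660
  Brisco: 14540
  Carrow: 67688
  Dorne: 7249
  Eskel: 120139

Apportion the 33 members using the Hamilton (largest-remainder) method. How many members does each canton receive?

Standard divisor: 356276 ÷ 33 ≈ 10796.242.
Standard quotas: Arden 13.5844, Brisco 1.3468, Carrow 6.2696, Dorne 0.6714, Eskel 11.1279.
Lower quotas: Arden 13, Brisco 1, Carrow 6, Dorne 0, Eskel 11 (sum 31, leaving 2 seats).
Remainders in descending order: Dorne 0.6714, Arden 0.5844, Brisco 0.3468, Carrow 0.2696, Eskel 0.1279.
The surplus seats go to Dorne, Arden.

Arden 14; Brisco 1; Carrow 6; Dorne 1; Eskel 11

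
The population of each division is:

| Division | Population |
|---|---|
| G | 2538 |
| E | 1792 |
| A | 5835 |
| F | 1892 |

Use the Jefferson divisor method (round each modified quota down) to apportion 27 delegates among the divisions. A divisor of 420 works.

G: 6, E: 4, A: 13, F: 4

With modified divisor 420: modified quotas G 6.043, E 4.267, A 13.893, F 4.505.
Rounding down: G 6, E 4, A 13, F 4 (total 27).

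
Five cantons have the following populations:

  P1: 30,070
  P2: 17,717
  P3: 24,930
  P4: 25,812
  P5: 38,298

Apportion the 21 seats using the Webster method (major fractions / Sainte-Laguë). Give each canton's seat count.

P1 4, P2 3, P3 4, P4 4, P5 6

Standard divisor 136827/21 ≈ 6515.571; standard quotas: P1 4.615, P2 2.719, P3 3.826, P4 3.962, P5 5.878.
Rounding to the nearest integer gives 5, 3, 4, 4, 6 = 22 seats, so the divisor must be adjusted.
With modified divisor 6800: modified quotas P1 4.422, P2 2.605, P3 3.666, P4 3.796, P5 5.632.
Rounding to the nearest integer: P1 4, P2 3, P3 4, P4 4, P5 6 (total 21).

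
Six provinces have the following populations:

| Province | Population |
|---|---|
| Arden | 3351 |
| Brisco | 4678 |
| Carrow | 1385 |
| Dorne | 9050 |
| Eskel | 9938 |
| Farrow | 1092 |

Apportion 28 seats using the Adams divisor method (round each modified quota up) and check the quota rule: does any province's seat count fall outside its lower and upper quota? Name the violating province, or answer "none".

none

Standard quotas: Arden 3.181, Brisco 4.441, Carrow 1.315, Dorne 8.592, Eskel 9.435, Farrow 1.037.
Adams allocation: Arden 3, Brisco 5, Carrow 2, Dorne 8, Eskel 9, Farrow 1.
Every allocation lies between the lower and upper quota.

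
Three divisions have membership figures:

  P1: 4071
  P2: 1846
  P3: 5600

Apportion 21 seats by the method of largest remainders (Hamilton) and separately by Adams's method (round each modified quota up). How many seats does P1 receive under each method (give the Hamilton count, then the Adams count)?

Hamilton: P1 8, P2 3, P3 10.
Adams: P1 7, P2 4, P3 10.
P1 gets 8 under Hamilton and 7 under Adams.

8 and 7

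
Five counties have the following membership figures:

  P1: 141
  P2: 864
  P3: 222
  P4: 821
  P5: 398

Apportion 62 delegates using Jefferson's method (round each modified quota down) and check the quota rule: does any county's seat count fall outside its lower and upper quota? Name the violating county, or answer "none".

P2

Standard quotas: P1 3.574, P2 21.900, P3 5.627, P4 20.810, P5 10.088.
Jefferson allocation: P1 3, P2 23, P3 5, P4 21, P5 10.
P2 has quota 21.900 (lower 21, upper 22) but receives 23 — outside the quota interval.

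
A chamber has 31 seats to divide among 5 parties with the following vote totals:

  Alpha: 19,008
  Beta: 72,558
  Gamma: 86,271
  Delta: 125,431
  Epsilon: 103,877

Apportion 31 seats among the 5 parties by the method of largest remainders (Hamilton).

Alpha 1, Beta 5, Gamma 7, Delta 10, Epsilon 8

Standard divisor: 407145 ÷ 31 ≈ 13133.71.
Standard quotas: Alpha 1.4473, Beta 5.5246, Gamma 6.5687, Delta 9.5503, Epsilon 7.9092.
Lower quotas: Alpha 1, Beta 5, Gamma 6, Delta 9, Epsilon 7 (sum 28, leaving 3 seats).
Remainders in descending order: Epsilon 0.9092, Gamma 0.5687, Delta 0.5503, Beta 0.5246, Alpha 0.4473.
The surplus seats go to Epsilon, Gamma, Delta.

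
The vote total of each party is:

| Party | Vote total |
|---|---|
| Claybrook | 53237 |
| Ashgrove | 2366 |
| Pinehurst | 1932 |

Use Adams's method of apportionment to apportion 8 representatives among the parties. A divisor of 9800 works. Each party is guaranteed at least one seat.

Claybrook=6, Ashgrove=1, Pinehurst=1

With modified divisor 9800: modified quotas Claybrook 5.432, Ashgrove 0.241, Pinehurst 0.197.
Rounding up: Claybrook 6, Ashgrove 1, Pinehurst 1 (total 8).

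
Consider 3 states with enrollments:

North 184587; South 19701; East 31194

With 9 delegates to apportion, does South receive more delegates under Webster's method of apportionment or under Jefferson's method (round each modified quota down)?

Webster: North 7, South 1, East 1.
Jefferson: North 8, South 0, East 1.
South gets 1 under Webster and 0 under Jefferson.

Webster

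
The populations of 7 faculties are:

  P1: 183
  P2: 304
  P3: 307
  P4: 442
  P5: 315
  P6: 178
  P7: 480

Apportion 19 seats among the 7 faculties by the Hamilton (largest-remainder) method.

P1 1, P2 3, P3 3, P4 4, P5 3, P6 1, P7 4

Standard divisor: 2209 ÷ 19 ≈ 116.263.
Standard quotas: P1 1.574, P2 2.615, P3 2.641, P4 3.802, P5 2.709, P6 1.531, P7 4.129.
Lower quotas: P1 1, P2 2, P3 2, P4 3, P5 2, P6 1, P7 4 (sum 15, leaving 4 seats).
Remainders in descending order: P4 0.802, P5 0.709, P3 0.641, P2 0.615, P1 0.574, P6 0.531, P7 0.129.
The surplus seats go to P4, P5, P3, P2.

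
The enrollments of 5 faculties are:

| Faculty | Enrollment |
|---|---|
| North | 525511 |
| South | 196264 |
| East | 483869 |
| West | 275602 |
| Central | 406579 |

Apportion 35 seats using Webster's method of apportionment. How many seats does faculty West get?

Standard divisor 1887825/35 ≈ 53937.857; standard quotas: North 9.743, South 3.639, East 8.971, West 5.110, Central 7.538.
Rounding to the nearest integer gives 10, 4, 9, 5, 8 = 36 seats, so the divisor must be adjusted.
With modified divisor 54800: modified quotas North 9.590, South 3.581, East 8.830, West 5.029, Central 7.419.
Rounding to the nearest integer: North 10, South 4, East 9, West 5, Central 7 (total 35).
West receives 5.

5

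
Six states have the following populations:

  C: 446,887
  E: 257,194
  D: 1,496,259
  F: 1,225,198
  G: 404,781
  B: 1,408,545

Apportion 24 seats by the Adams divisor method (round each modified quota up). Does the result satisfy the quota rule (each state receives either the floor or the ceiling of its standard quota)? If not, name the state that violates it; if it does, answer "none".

none

Standard quotas: C 2.047, E 1.178, D 6.855, F 5.613, G 1.854, B 6.453.
Adams allocation: C 2, E 2, D 7, F 5, G 2, B 6.
Every allocation lies between the lower and upper quota.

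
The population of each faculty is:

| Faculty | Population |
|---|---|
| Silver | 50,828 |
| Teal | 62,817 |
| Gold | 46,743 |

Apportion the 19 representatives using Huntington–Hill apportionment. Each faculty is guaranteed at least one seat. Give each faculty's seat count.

With divisor 8464: modified quotas Silver 6.005, Teal 7.422, Gold 5.523.
Geometric-mean thresholds: Silver √(6·7)=6.481, Teal √(7·8)=7.483, Gold √(5·6)=5.477.
Each quota rounded against its threshold gives Silver 6, Teal 7, Gold 6 (total 19).

Silver 6; Teal 7; Gold 6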